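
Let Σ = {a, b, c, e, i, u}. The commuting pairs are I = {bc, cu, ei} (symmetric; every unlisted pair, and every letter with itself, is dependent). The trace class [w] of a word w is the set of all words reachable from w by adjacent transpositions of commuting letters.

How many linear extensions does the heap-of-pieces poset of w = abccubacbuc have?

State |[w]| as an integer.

60

#0=a has no predecessor
#1=b depends on [0:a]
#2=c depends on [0:a]
#3=c depends on [2:c]
#4=u depends on [1:b]
#5=b depends on [4:u]
#6=a depends on [3:c, 5:b]
#7=c depends on [6:a]
#8=b depends on [6:a]
#9=u depends on [8:b]
#10=c depends on [7:c]
sources: [0:a]
N(rest) = Σ N(rest − s) over sources s of rest; N(one piece) = 1:
  size 1 → [9]=1  [10]=1
  size 2 → [7,10]=1  [8,9]=1  [9,10]=2
  size 3 → [7,9,10]=3  [8,9,10]=3
  size 4 → [7,8,9,10]=6
  size 5 → [6,7,8,9,10]=6
  size 6 → [3,6,7,8,9,10]=6  [5,6,7,8,9,10]=6
  size 7 → [2,3,6,7,8,9,10]=6  [3,5,6,7,8,9,10]=12  [4,5,6,7,8,9,10]=6
  size 8 → [1,4,5,6,7,8,9,10]=6  [2,3,5,6,7,8,9,10]=18  [3,4,5,6,7,8,9,10]=18
  size 9 → [1,3,4,5,6,7,8,9,10]=24  [2,3,4,5,6,7,8,9,10]=36
  first=0(a) contributes 60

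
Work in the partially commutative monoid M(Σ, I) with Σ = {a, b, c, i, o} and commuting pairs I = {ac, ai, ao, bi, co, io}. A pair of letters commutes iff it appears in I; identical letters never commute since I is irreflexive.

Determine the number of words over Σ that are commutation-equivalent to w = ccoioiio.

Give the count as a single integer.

56

#0=c has no predecessor
#1=c depends on [0:c]
#2=o has no predecessor
#3=i depends on [1:c]
#4=o depends on [2:o]
#5=i depends on [3:i]
#6=i depends on [5:i]
#7=o depends on [4:o]
sources: [0:c, 2:o]
N(rest) = Σ N(rest − s) over sources s of rest; N(one piece) = 1:
  size 1 → [6]=1  [7]=1
  size 2 → [4,7]=1  [5,6]=1  [6,7]=2
  size 3 → [2,4,7]=1  [3,5,6]=1  [4,6,7]=3  [5,6,7]=3
  size 4 → [1,3,5,6]=1  [2,4,6,7]=4  [3,5,6,7]=4  [4,5,6,7]=6
  size 5 → [0,1,3,5,6]=1  [1,3,5,6,7]=5  [2,4,5,6,7]=10  [3,4,5,6,7]=10
  size 6 → [0,1,3,5,6,7]=6  [1,3,4,5,6,7]=15  [2,3,4,5,6,7]=20
  first=0(c) contributes 35
  first=2(o) contributes 21
|[w]| = 56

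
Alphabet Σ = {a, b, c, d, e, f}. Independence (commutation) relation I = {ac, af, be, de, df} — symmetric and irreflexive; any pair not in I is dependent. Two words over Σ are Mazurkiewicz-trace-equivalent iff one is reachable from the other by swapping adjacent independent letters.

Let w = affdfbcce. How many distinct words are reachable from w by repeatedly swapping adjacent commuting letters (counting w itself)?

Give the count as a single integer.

#0=a has no predecessor
#1=f has no predecessor
#2=f depends on [1:f]
#3=d depends on [0:a]
#4=f depends on [2:f]
#5=b depends on [3:d, 4:f]
#6=c depends on [5:b]
#7=c depends on [6:c]
#8=e depends on [7:c]
sources: [0:a, 1:f]
N(rest) = Σ N(rest − s) over sources s of rest; N(one piece) = 1:
  size 1 → [8]=1
  size 2 → [7,8]=1
  size 3 → [6,7,8]=1
  size 4 → [5,6,7,8]=1
  size 5 → [3,5,6,7,8]=1  [4,5,6,7,8]=1
  size 6 → [0,3,5,6,7,8]=1  [2,4,5,6,7,8]=1  [3,4,5,6,7,8]=2
  size 7 → [0,3,4,5,6,7,8]=3  [1,2,4,5,6,7,8]=1  [2,3,4,5,6,7,8]=3
  first=0(a) contributes 4
  first=1(f) contributes 6
|[w]| = 10

10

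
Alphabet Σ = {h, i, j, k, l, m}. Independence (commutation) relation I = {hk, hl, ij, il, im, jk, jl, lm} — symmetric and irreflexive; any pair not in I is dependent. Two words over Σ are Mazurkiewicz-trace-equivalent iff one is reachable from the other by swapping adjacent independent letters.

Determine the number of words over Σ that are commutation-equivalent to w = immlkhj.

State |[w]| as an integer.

45

piece 0:i — minimal
piece 1:m — minimal
piece 2:m rests on {1:m}
piece 3:l — minimal
piece 4:k rests on {0:i, 2:m, 3:l}
piece 5:h rests on {0:i, 2:m}
piece 6:j rests on {5:h}
minimal pieces: {0:i, 1:m, 3:l}
ways to finish when only these pieces remain (= sum over removing one remaining piece with nothing left below it):
  1 left: {4}→1  {6}→1
  2 left: {3,4}→1  {4,6}→2  {5,6}→1
  3 left: {3,4,6}→3  {4,5,6}→3
  4 left: {0,4,5,6}→3  {2,4,5,6}→3  {3,4,5,6}→6
  5 left: {0,2,4,5,6}→6  {0,3,4,5,6}→9  {1,2,4,5,6}→3  {2,3,4,5,6}→9
  placing 0:i first → 12 extensions
  placing 1:m first → 24 extensions
  placing 3:l first → 9 extensions
total linear extensions = 45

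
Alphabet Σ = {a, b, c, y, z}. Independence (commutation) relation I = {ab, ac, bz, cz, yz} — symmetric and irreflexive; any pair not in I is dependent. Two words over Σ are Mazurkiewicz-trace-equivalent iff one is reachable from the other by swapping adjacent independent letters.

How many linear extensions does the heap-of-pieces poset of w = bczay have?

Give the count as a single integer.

6

#0=b has no predecessor
#1=c depends on [0:b]
#2=z has no predecessor
#3=a depends on [2:z]
#4=y depends on [1:c, 3:a]
sources: [0:b, 2:z]
N(rest) = Σ N(rest − s) over sources s of rest; N(one piece) = 1:
  size 1 → [4]=1
  size 2 → [1,4]=1  [3,4]=1
  size 3 → [0,1,4]=1  [1,3,4]=2  [2,3,4]=1
  first=0(b) contributes 3
  first=2(z) contributes 3
|[w]| = 6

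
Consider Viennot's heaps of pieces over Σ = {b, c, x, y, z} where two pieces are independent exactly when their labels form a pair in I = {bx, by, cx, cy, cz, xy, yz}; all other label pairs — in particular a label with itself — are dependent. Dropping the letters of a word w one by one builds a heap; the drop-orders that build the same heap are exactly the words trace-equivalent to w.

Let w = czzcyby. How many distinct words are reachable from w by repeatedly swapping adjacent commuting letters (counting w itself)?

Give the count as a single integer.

126

drop 0:c onto floor
drop 1:z onto floor
drop 2:z onto {1:z}
drop 3:c onto {0:c}
drop 4:y onto floor
drop 5:b onto {2:z, 3:c}
drop 6:y onto {4:y}
ground layer = {0:c, 1:z, 4:y}
drop-orders for the pieces not yet dropped (sum over which currently-grounded one goes next):
  1 to go: {5} 1  {6} 1
  2 to go: {2,5} 1  {3,5} 1  {4,6} 1  {5,6} 2
  3 to go: {0,3,5} 1  {1,2,5} 1  {2,3,5} 2  {2,5,6} 3  {3,5,6} 3  {4,5,6} 3
  4 to go: {0,2,3,5} 3  {0,3,5,6} 4  {1,2,3,5} 3  {1,2,5,6} 4  {2,3,5,6} 8  {2,4,5,6} 6  {3,4,5,6} 6
  5 to go: {0,1,2,3,5} 6  {0,2,3,5,6} 15  {0,3,4,5,6} 10  {1,2,3,5,6} 15  {1,2,4,5,6} 10  {2,3,4,5,6} 20
  if 0:c drops first: 45 orders
  if 1:z drops first: 45 orders
  if 4:y drops first: 36 orders
heap linearizations: 126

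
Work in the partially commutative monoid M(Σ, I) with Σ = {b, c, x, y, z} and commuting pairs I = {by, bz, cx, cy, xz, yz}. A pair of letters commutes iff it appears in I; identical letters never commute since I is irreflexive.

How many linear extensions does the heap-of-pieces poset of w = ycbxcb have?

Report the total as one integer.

7

drop 0:y onto floor
drop 1:c onto floor
drop 2:b onto {1:c}
drop 3:x onto {0:y, 2:b}
drop 4:c onto {2:b}
drop 5:b onto {3:x, 4:c}
ground layer = {0:y, 1:c}
drop-orders for the pieces not yet dropped (sum over which currently-grounded one goes next):
  1 to go: {5} 1
  2 to go: {3,5} 1  {4,5} 1
  3 to go: {0,3,5} 1  {3,4,5} 2
  4 to go: {0,3,4,5} 3  {2,3,4,5} 2
  if 0:y drops first: 2 orders
  if 1:c drops first: 5 orders
heap linearizations: 7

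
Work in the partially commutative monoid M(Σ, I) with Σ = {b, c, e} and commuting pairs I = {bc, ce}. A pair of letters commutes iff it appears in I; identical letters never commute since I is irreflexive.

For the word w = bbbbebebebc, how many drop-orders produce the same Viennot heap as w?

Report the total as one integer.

11

#0=b has no predecessor
#1=b depends on [0:b]
#2=b depends on [1:b]
#3=b depends on [2:b]
#4=e depends on [3:b]
#5=b depends on [4:e]
#6=e depends on [5:b]
#7=b depends on [6:e]
#8=e depends on [7:b]
#9=b depends on [8:e]
#10=c has no predecessor
sources: [0:b, 10:c]
N(rest) = Σ N(rest − s) over sources s of rest; N(one piece) = 1:
  size 1 → [9]=1  [10]=1
  size 2 → [8,9]=1  [9,10]=2
  size 3 → [7,8,9]=1  [8,9,10]=3
  size 4 → [6,7,8,9]=1  [7,8,9,10]=4
  size 5 → [5,6,7,8,9]=1  [6,7,8,9,10]=5
  size 6 → [4,5,6,7,8,9]=1  [5,6,7,8,9,10]=6
  size 7 → [3,4,5,6,7,8,9]=1  [4,5,6,7,8,9,10]=7
  size 8 → [2,3,4,5,6,7,8,9]=1  [3,4,5,6,7,8,9,10]=8
  size 9 → [1,2,3,4,5,6,7,8,9]=1  [2,3,4,5,6,7,8,9,10]=9
  first=0(b) contributes 10
  first=10(c) contributes 1
|[w]| = 11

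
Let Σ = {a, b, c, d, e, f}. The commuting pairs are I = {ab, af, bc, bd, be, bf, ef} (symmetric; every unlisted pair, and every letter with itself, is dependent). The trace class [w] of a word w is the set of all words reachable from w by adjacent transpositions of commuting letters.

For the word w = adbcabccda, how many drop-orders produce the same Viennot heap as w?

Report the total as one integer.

#0=a has no predecessor
#1=d depends on [0:a]
#2=b has no predecessor
#3=c depends on [1:d]
#4=a depends on [3:c]
#5=b depends on [2:b]
#6=c depends on [4:a]
#7=c depends on [6:c]
#8=d depends on [7:c]
#9=a depends on [8:d]
sources: [0:a, 2:b]
N(rest) = Σ N(rest − s) over sources s of rest; N(one piece) = 1:
  size 1 → [5]=1  [9]=1
  size 2 → [2,5]=1  [5,9]=2  [8,9]=1
  size 3 → [2,5,9]=3  [5,8,9]=3  [7,8,9]=1
  size 4 → [2,5,8,9]=6  [5,7,8,9]=4  [6,7,8,9]=1
  size 5 → [2,5,7,8,9]=10  [4,6,7,8,9]=1  [5,6,7,8,9]=5
  size 6 → [2,5,6,7,8,9]=15  [3,4,6,7,8,9]=1  [4,5,6,7,8,9]=6
  size 7 → [1,3,4,6,7,8,9]=1  [2,4,5,6,7,8,9]=21  [3,4,5,6,7,8,9]=7
  size 8 → [0,1,3,4,6,7,8,9]=1  [1,3,4,5,6,7,8,9]=8  [2,3,4,5,6,7,8,9]=28
  first=0(a) contributes 36
  first=2(b) contributes 9
|[w]| = 45

45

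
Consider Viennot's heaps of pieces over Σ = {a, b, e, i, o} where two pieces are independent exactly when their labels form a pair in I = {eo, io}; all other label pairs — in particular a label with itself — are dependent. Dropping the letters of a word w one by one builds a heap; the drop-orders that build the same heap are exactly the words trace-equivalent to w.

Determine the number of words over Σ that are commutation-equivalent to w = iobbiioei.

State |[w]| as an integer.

#0=i has no predecessor
#1=o has no predecessor
#2=b depends on [0:i, 1:o]
#3=b depends on [2:b]
#4=i depends on [3:b]
#5=i depends on [4:i]
#6=o depends on [3:b]
#7=e depends on [5:i]
#8=i depends on [7:e]
sources: [0:i, 1:o]
N(rest) = Σ N(rest − s) over sources s of rest; N(one piece) = 1:
  size 1 → [6]=1  [8]=1
  size 2 → [6,8]=2  [7,8]=1
  size 3 → [5,7,8]=1  [6,7,8]=3
  size 4 → [4,5,7,8]=1  [5,6,7,8]=4
  size 5 → [4,5,6,7,8]=5
  size 6 → [3,4,5,6,7,8]=5
  size 7 → [2,3,4,5,6,7,8]=5
  first=0(i) contributes 5
  first=1(o) contributes 5
|[w]| = 10

10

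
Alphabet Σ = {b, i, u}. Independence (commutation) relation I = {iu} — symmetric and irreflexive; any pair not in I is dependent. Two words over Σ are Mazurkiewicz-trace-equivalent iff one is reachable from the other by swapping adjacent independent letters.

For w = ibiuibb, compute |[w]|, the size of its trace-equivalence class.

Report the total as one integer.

0(i) covers ∅
1(b) covers 0:i
2(i) covers 1:b
3(u) covers 1:b
4(i) covers 2:i
5(b) covers 3:u, 4:i
6(b) covers 5:b
floor of heap: 0:i
completions by unplaced set U, small U first (add the entries for U minus each lowest piece of U):
  |U|=1: {6}:1
  |U|=2: {5,6}:1
  |U|=3: {3,5,6}:1  {4,5,6}:1
  |U|=4: {2,4,5,6}:1  {3,4,5,6}:2
  |U|=5: {2,3,4,5,6}:3
  start at 0(i): 3

3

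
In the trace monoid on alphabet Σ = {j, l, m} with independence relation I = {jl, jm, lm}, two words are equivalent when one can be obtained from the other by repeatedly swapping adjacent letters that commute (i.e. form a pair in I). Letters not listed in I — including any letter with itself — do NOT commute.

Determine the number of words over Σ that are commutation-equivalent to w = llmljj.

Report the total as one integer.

drop 0:l onto floor
drop 1:l onto {0:l}
drop 2:m onto floor
drop 3:l onto {1:l}
drop 4:j onto floor
drop 5:j onto {4:j}
ground layer = {0:l, 2:m, 4:j}
drop-orders for the pieces not yet dropped (sum over which currently-grounded one goes next):
  1 to go: {2} 1  {3} 1  {5} 1
  2 to go: {1,3} 1  {2,3} 2  {2,5} 2  {3,5} 2  {4,5} 1
  3 to go: {0,1,3} 1  {1,2,3} 3  {1,3,5} 3  {2,3,5} 6  {2,4,5} 3  {3,4,5} 3
  4 to go: {0,1,2,3} 4  {0,1,3,5} 4  {1,2,3,5} 12  {1,3,4,5} 6  {2,3,4,5} 12
  if 0:l drops first: 30 orders
  if 2:m drops first: 10 orders
  if 4:j drops first: 20 orders
heap linearizations: 60

60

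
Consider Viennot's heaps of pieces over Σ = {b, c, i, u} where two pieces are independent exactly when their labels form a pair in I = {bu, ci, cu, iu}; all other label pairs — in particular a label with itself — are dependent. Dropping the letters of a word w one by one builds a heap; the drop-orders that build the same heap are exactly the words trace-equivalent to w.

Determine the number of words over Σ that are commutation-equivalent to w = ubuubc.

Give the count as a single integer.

drop 0:u onto floor
drop 1:b onto floor
drop 2:u onto {0:u}
drop 3:u onto {2:u}
drop 4:b onto {1:b}
drop 5:c onto {4:b}
ground layer = {0:u, 1:b}
drop-orders for the pieces not yet dropped (sum over which currently-grounded one goes next):
  1 to go: {3} 1  {5} 1
  2 to go: {2,3} 1  {3,5} 2  {4,5} 1
  3 to go: {0,2,3} 1  {1,4,5} 1  {2,3,5} 3  {3,4,5} 3
  4 to go: {0,2,3,5} 4  {1,3,4,5} 4  {2,3,4,5} 6
  if 0:u drops first: 10 orders
  if 1:b drops first: 10 orders
heap linearizations: 20

20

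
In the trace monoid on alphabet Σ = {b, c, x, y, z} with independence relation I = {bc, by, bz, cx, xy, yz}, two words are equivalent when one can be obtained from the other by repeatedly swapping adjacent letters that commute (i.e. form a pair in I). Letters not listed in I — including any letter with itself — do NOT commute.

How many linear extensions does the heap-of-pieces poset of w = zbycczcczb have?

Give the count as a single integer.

90

#0=z has no predecessor
#1=b has no predecessor
#2=y has no predecessor
#3=c depends on [0:z, 2:y]
#4=c depends on [3:c]
#5=z depends on [4:c]
#6=c depends on [5:z]
#7=c depends on [6:c]
#8=z depends on [7:c]
#9=b depends on [1:b]
sources: [0:z, 1:b, 2:y]
N(rest) = Σ N(rest − s) over sources s of rest; N(one piece) = 1:
  size 1 → [8]=1  [9]=1
  size 2 → [1,9]=1  [7,8]=1  [8,9]=2
  size 3 → [1,8,9]=3  [6,7,8]=1  [7,8,9]=3
  size 4 → [1,7,8,9]=6  [5,6,7,8]=1  [6,7,8,9]=4
  size 5 → [1,6,7,8,9]=10  [4,5,6,7,8]=1  [5,6,7,8,9]=5
  size 6 → [1,5,6,7,8,9]=15  [3,4,5,6,7,8]=1  [4,5,6,7,8,9]=6
  size 7 → [0,3,4,5,6,7,8]=1  [1,4,5,6,7,8,9]=21  [2,3,4,5,6,7,8]=1  [3,4,5,6,7,8,9]=7
  size 8 → [0,2,3,4,5,6,7,8]=2  [0,3,4,5,6,7,8,9]=8  [1,3,4,5,6,7,8,9]=28  [2,3,4,5,6,7,8,9]=8
  first=0(z) contributes 36
  first=1(b) contributes 18
  first=2(y) contributes 36
|[w]| = 90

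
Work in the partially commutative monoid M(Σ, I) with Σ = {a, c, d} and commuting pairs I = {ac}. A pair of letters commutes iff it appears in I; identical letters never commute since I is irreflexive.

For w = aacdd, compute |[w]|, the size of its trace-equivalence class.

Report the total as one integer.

3

piece 0:a — minimal
piece 1:a rests on {0:a}
piece 2:c — minimal
piece 3:d rests on {1:a, 2:c}
piece 4:d rests on {3:d}
minimal pieces: {0:a, 2:c}
ways to finish when only these pieces remain (= sum over removing one remaining piece with nothing left below it):
  1 left: {4}→1
  2 left: {3,4}→1
  3 left: {1,3,4}→1  {2,3,4}→1
  placing 0:a first → 2 extensions
  placing 2:c first → 1 extensions
total linear extensions = 3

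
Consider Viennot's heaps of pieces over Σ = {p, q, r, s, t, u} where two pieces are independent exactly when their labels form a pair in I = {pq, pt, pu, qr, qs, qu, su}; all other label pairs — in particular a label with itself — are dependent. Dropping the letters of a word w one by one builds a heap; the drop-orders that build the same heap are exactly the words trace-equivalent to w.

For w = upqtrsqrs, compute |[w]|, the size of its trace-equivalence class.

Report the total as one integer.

42

0(u) covers ∅
1(p) covers ∅
2(q) covers ∅
3(t) covers 0:u, 2:q
4(r) covers 1:p, 3:t
5(s) covers 4:r
6(q) covers 3:t
7(r) covers 5:s
8(s) covers 7:r
floor of heap: 0:u, 1:p, 2:q
completions by unplaced set U, small U first (add the entries for U minus each lowest piece of U):
  |U|=1: {6}:1  {8}:1
  |U|=2: {6,8}:2  {7,8}:1
  |U|=3: {5,7,8}:1  {6,7,8}:3
  |U|=4: {4,5,7,8}:1  {5,6,7,8}:4
  |U|=5: {1,4,5,7,8}:1  {4,5,6,7,8}:5
  |U|=6: {1,4,5,6,7,8}:6  {3,4,5,6,7,8}:5
  |U|=7: {0,3,4,5,6,7,8}:5  {1,3,4,5,6,7,8}:11  {2,3,4,5,6,7,8}:5
  start at 0(u): 16
  start at 1(p): 10
  start at 2(q): 16
sum over floor = 42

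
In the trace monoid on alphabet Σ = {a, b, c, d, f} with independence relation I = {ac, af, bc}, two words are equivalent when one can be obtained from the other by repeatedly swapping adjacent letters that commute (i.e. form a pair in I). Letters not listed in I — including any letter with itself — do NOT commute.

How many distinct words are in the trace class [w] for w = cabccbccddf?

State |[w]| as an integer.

#0=c has no predecessor
#1=a has no predecessor
#2=b depends on [1:a]
#3=c depends on [0:c]
#4=c depends on [3:c]
#5=b depends on [2:b]
#6=c depends on [4:c]
#7=c depends on [6:c]
#8=d depends on [5:b, 7:c]
#9=d depends on [8:d]
#10=f depends on [9:d]
sources: [0:c, 1:a]
N(rest) = Σ N(rest − s) over sources s of rest; N(one piece) = 1:
  size 1 → [10]=1
  size 2 → [9,10]=1
  size 3 → [8,9,10]=1
  size 4 → [5,8,9,10]=1  [7,8,9,10]=1
  size 5 → [2,5,8,9,10]=1  [5,7,8,9,10]=2  [6,7,8,9,10]=1
  size 6 → [1,2,5,8,9,10]=1  [2,5,7,8,9,10]=3  [4,6,7,8,9,10]=1  [5,6,7,8,9,10]=3
  size 7 → [1,2,5,7,8,9,10]=4  [2,5,6,7,8,9,10]=6  [3,4,6,7,8,9,10]=1  [4,5,6,7,8,9,10]=4
  size 8 → [0,3,4,6,7,8,9,10]=1  [1,2,5,6,7,8,9,10]=10  [2,4,5,6,7,8,9,10]=10  [3,4,5,6,7,8,9,10]=5
  size 9 → [0,3,4,5,6,7,8,9,10]=6  [1,2,4,5,6,7,8,9,10]=20  [2,3,4,5,6,7,8,9,10]=15
  first=0(c) contributes 35
  first=1(a) contributes 21
|[w]| = 56

56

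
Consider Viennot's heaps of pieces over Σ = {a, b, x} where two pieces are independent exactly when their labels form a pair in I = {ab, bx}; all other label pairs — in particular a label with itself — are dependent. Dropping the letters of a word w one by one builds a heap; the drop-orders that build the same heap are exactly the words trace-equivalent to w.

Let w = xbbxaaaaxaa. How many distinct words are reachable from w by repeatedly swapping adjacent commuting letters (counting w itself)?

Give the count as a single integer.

55

drop 0:x onto floor
drop 1:b onto floor
drop 2:b onto {1:b}
drop 3:x onto {0:x}
drop 4:a onto {3:x}
drop 5:a onto {4:a}
drop 6:a onto {5:a}
drop 7:a onto {6:a}
drop 8:x onto {7:a}
drop 9:a onto {8:x}
drop 10:a onto {9:a}
ground layer = {0:x, 1:b}
drop-orders for the pieces not yet dropped (sum over which currently-grounded one goes next):
  1 to go: {2} 1  {10} 1
  2 to go: {1,2} 1  {2,10} 2  {9,10} 1
  3 to go: {1,2,10} 3  {2,9,10} 3  {8,9,10} 1
  4 to go: {1,2,9,10} 6  {2,8,9,10} 4  {7,8,9,10} 1
  5 to go: {1,2,8,9,10} 10  {2,7,8,9,10} 5  {6,7,8,9,10} 1
  6 to go: {1,2,7,8,9,10} 15  {2,6,7,8,9,10} 6  {5,6,7,8,9,10} 1
  7 to go: {1,2,6,7,8,9,10} 21  {2,5,6,7,8,9,10} 7  {4,5,6,7,8,9,10} 1
  8 to go: {1,2,5,6,7,8,9,10} 28  {2,4,5,6,7,8,9,10} 8  {3,4,5,6,7,8,9,10} 1
  9 to go: {0,3,4,5,6,7,8,9,10} 1  {1,2,4,5,6,7,8,9,10} 36  {2,3,4,5,6,7,8,9,10} 9
  if 0:x drops first: 45 orders
  if 1:b drops first: 10 orders
heap linearizations: 55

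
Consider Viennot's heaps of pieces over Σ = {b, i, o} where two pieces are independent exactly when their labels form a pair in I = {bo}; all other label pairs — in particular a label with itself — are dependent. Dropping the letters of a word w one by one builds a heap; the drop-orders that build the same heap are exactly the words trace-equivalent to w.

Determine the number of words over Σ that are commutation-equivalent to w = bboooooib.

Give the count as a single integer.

piece 0:b — minimal
piece 1:b rests on {0:b}
piece 2:o — minimal
piece 3:o rests on {2:o}
piece 4:o rests on {3:o}
piece 5:o rests on {4:o}
piece 6:o rests on {5:o}
piece 7:i rests on {1:b, 6:o}
piece 8:b rests on {7:i}
minimal pieces: {0:b, 2:o}
ways to finish when only these pieces remain (= sum over removing one remaining piece with nothing left below it):
  1 left: {8}→1
  2 left: {7,8}→1
  3 left: {1,7,8}→1  {6,7,8}→1
  4 left: {0,1,7,8}→1  {1,6,7,8}→2  {5,6,7,8}→1
  5 left: {0,1,6,7,8}→3  {1,5,6,7,8}→3  {4,5,6,7,8}→1
  6 left: {0,1,5,6,7,8}→6  {1,4,5,6,7,8}→4  {3,4,5,6,7,8}→1
  7 left: {0,1,4,5,6,7,8}→10  {1,3,4,5,6,7,8}→5  {2,3,4,5,6,7,8}→1
  placing 0:b first → 6 extensions
  placing 2:o first → 15 extensions
total linear extensions = 21

21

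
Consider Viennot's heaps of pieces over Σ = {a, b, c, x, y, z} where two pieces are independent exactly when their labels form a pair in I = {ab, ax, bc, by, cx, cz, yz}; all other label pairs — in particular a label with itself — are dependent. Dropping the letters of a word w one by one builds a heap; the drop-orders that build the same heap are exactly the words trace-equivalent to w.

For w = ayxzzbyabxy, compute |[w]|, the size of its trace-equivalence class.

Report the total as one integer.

#0=a has no predecessor
#1=y depends on [0:a]
#2=x depends on [1:y]
#3=z depends on [2:x]
#4=z depends on [3:z]
#5=b depends on [4:z]
#6=y depends on [2:x]
#7=a depends on [4:z, 6:y]
#8=b depends on [5:b]
#9=x depends on [6:y, 8:b]
#10=y depends on [7:a, 9:x]
sources: [0:a]
N(rest) = Σ N(rest − s) over sources s of rest; N(one piece) = 1:
  size 1 → [10]=1
  size 2 → [7,10]=1  [9,10]=1
  size 3 → [7,9,10]=2  [8,9,10]=1
  size 4 → [5,8,9,10]=1  [6,7,9,10]=2  [7,8,9,10]=3
  size 5 → [5,7,8,9,10]=4  [6,7,8,9,10]=5
  size 6 → [4,5,7,8,9,10]=4  [5,6,7,8,9,10]=9
  size 7 → [3,4,5,7,8,9,10]=4  [4,5,6,7,8,9,10]=13
  size 8 → [3,4,5,6,7,8,9,10]=17
  size 9 → [2,3,4,5,6,7,8,9,10]=17
  first=0(a) contributes 17

17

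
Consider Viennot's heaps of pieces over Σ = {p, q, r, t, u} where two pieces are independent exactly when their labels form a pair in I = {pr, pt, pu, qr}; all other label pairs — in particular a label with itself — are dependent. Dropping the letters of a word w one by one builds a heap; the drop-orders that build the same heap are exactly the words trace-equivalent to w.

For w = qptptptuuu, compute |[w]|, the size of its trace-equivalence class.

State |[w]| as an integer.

84

0(q) covers ∅
1(p) covers 0:q
2(t) covers 0:q
3(p) covers 1:p
4(t) covers 2:t
5(p) covers 3:p
6(t) covers 4:t
7(u) covers 6:t
8(u) covers 7:u
9(u) covers 8:u
floor of heap: 0:q
completions by unplaced set U, small U first (add the entries for U minus each lowest piece of U):
  |U|=1: {5}:1  {9}:1
  |U|=2: {3,5}:1  {5,9}:2  {8,9}:1
  |U|=3: {1,3,5}:1  {3,5,9}:3  {5,8,9}:3  {7,8,9}:1
  |U|=4: {1,3,5,9}:4  {3,5,8,9}:6  {5,7,8,9}:4  {6,7,8,9}:1
  |U|=5: {1,3,5,8,9}:10  {3,5,7,8,9}:10  {4,6,7,8,9}:1  {5,6,7,8,9}:5
  |U|=6: {1,3,5,7,8,9}:20  {2,4,6,7,8,9}:1  {3,5,6,7,8,9}:15  {4,5,6,7,8,9}:6
  |U|=7: {1,3,5,6,7,8,9}:35  {2,4,5,6,7,8,9}:7  {3,4,5,6,7,8,9}:21
  |U|=8: {1,3,4,5,6,7,8,9}:56  {2,3,4,5,6,7,8,9}:28
  start at 0(q): 84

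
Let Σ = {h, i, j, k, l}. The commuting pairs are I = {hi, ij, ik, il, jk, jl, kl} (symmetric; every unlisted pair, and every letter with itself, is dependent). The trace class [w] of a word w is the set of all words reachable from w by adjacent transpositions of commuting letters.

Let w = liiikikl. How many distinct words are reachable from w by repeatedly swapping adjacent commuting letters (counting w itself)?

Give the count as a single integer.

420

drop 0:l onto floor
drop 1:i onto floor
drop 2:i onto {1:i}
drop 3:i onto {2:i}
drop 4:k onto floor
drop 5:i onto {3:i}
drop 6:k onto {4:k}
drop 7:l onto {0:l}
ground layer = {0:l, 1:i, 4:k}
drop-orders for the pieces not yet dropped (sum over which currently-grounded one goes next):
  1 to go: {5} 1  {6} 1  {7} 1
  2 to go: {0,7} 1  {3,5} 1  {4,6} 1  {5,6} 2  {5,7} 2  {6,7} 2
  3 to go: {0,5,7} 3  {0,6,7} 3  {2,3,5} 1  {3,5,6} 3  {3,5,7} 3  {4,5,6} 3  {4,6,7} 3  {5,6,7} 6
  4 to go: {0,3,5,7} 6  {0,4,6,7} 6  {0,5,6,7} 12  {1,2,3,5} 1  {2,3,5,6} 4  {2,3,5,7} 4  {3,4,5,6} 6  {3,5,6,7} 12  {4,5,6,7} 12
  5 to go: {0,2,3,5,7} 10  {0,3,5,6,7} 30  {0,4,5,6,7} 30  {1,2,3,5,6} 5  {1,2,3,5,7} 5  {2,3,4,5,6} 10  {2,3,5,6,7} 20  {3,4,5,6,7} 30
  6 to go: {0,1,2,3,5,7} 15  {0,2,3,5,6,7} 60  {0,3,4,5,6,7} 90  {1,2,3,4,5,6} 15  {1,2,3,5,6,7} 30  {2,3,4,5,6,7} 60
  if 0:l drops first: 105 orders
  if 1:i drops first: 210 orders
  if 4:k drops first: 105 orders
heap linearizations: 420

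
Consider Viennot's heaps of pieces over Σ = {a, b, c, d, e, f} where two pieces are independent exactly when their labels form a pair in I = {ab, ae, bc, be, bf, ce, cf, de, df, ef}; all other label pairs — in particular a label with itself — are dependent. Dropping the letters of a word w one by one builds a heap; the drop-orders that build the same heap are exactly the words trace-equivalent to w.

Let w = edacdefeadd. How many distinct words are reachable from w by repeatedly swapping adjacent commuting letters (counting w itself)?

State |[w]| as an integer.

piece 0:e — minimal
piece 1:d — minimal
piece 2:a rests on {1:d}
piece 3:c rests on {2:a}
piece 4:d rests on {3:c}
piece 5:e rests on {0:e}
piece 6:f rests on {2:a}
piece 7:e rests on {5:e}
piece 8:a rests on {4:d, 6:f}
piece 9:d rests on {8:a}
piece 10:d rests on {9:d}
minimal pieces: {0:e, 1:d}
ways to finish when only these pieces remain (= sum over removing one remaining piece with nothing left below it):
  1 left: {7}→1  {10}→1
  2 left: {5,7}→1  {7,10}→2  {9,10}→1
  3 left: {0,5,7}→1  {5,7,10}→3  {7,9,10}→3  {8,9,10}→1
  4 left: {0,5,7,10}→4  {4,8,9,10}→1  {5,7,9,10}→6  {6,8,9,10}→1  {7,8,9,10}→4
  5 left: {0,5,7,9,10}→10  {3,4,8,9,10}→1  {4,6,8,9,10}→2  {4,7,8,9,10}→5  {5,7,8,9,10}→10  {6,7,8,9,10}→5
  6 left: {0,5,7,8,9,10}→20  {3,4,6,8,9,10}→3  {3,4,7,8,9,10}→6  {4,5,7,8,9,10}→15  {4,6,7,8,9,10}→12  {5,6,7,8,9,10}→15
  7 left: {0,4,5,7,8,9,10}→35  {0,5,6,7,8,9,10}→35  {2,3,4,6,8,9,10}→3  {3,4,5,7,8,9,10}→21  {3,4,6,7,8,9,10}→21  {4,5,6,7,8,9,10}→42
  8 left: {0,3,4,5,7,8,9,10}→56  {0,4,5,6,7,8,9,10}→112  {1,2,3,4,6,8,9,10}→3  {2,3,4,6,7,8,9,10}→24  {3,4,5,6,7,8,9,10}→84
  9 left: {0,3,4,5,6,7,8,9,10}→252  {1,2,3,4,6,7,8,9,10}→27  {2,3,4,5,6,7,8,9,10}→108
  placing 0:e first → 135 extensions
  placing 1:d first → 360 extensions
total linear extensions = 495

495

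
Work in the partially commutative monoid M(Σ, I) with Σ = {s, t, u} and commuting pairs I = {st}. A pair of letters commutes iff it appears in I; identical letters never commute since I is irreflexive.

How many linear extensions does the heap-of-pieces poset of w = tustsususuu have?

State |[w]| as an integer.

piece 0:t — minimal
piece 1:u rests on {0:t}
piece 2:s rests on {1:u}
piece 3:t rests on {1:u}
piece 4:s rests on {2:s}
piece 5:u rests on {3:t, 4:s}
piece 6:s rests on {5:u}
piece 7:u rests on {6:s}
piece 8:s rests on {7:u}
piece 9:u rests on {8:s}
piece 10:u rests on {9:u}
minimal pieces: {0:t}
ways to finish when only these pieces remain (= sum over removing one remaining piece with nothing left below it):
  1 left: {10}→1
  2 left: {9,10}→1
  3 left: {8,9,10}→1
  4 left: {7,8,9,10}→1
  5 left: {6,7,8,9,10}→1
  6 left: {5,6,7,8,9,10}→1
  7 left: {3,5,6,7,8,9,10}→1  {4,5,6,7,8,9,10}→1
  8 left: {2,4,5,6,7,8,9,10}→1  {3,4,5,6,7,8,9,10}→2
  9 left: {2,3,4,5,6,7,8,9,10}→3
  placing 0:t first → 3 extensions

3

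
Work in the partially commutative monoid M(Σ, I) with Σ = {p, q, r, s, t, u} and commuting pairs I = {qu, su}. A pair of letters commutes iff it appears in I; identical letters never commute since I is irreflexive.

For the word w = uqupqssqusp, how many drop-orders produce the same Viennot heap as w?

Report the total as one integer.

18

#0=u has no predecessor
#1=q has no predecessor
#2=u depends on [0:u]
#3=p depends on [1:q, 2:u]
#4=q depends on [3:p]
#5=s depends on [4:q]
#6=s depends on [5:s]
#7=q depends on [6:s]
#8=u depends on [3:p]
#9=s depends on [7:q]
#10=p depends on [8:u, 9:s]
sources: [0:u, 1:q]
N(rest) = Σ N(rest − s) over sources s of rest; N(one piece) = 1:
  size 1 → [10]=1
  size 2 → [8,10]=1  [9,10]=1
  size 3 → [7,9,10]=1  [8,9,10]=2
  size 4 → [6,7,9,10]=1  [7,8,9,10]=3
  size 5 → [5,6,7,9,10]=1  [6,7,8,9,10]=4
  size 6 → [4,5,6,7,9,10]=1  [5,6,7,8,9,10]=5
  size 7 → [4,5,6,7,8,9,10]=6
  size 8 → [3,4,5,6,7,8,9,10]=6
  size 9 → [1,3,4,5,6,7,8,9,10]=6  [2,3,4,5,6,7,8,9,10]=6
  first=0(u) contributes 12
  first=1(q) contributes 6
|[w]| = 18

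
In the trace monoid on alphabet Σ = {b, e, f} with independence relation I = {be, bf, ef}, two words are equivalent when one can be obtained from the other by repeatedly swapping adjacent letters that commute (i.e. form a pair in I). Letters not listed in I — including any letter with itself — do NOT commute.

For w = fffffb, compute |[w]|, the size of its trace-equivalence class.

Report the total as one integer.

0(f) covers ∅
1(f) covers 0:f
2(f) covers 1:f
3(f) covers 2:f
4(f) covers 3:f
5(b) covers ∅
floor of heap: 0:f, 5:b
completions by unplaced set U, small U first (add the entries for U minus each lowest piece of U):
  |U|=1: {4}:1  {5}:1
  |U|=2: {3,4}:1  {4,5}:2
  |U|=3: {2,3,4}:1  {3,4,5}:3
  |U|=4: {1,2,3,4}:1  {2,3,4,5}:4
  start at 0(f): 5
  start at 5(b): 1
sum over floor = 6

6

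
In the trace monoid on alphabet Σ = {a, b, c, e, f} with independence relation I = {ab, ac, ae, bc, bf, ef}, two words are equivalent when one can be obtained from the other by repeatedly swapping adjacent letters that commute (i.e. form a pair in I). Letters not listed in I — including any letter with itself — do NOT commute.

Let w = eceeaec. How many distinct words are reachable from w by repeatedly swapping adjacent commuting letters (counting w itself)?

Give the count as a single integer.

7

drop 0:e onto floor
drop 1:c onto {0:e}
drop 2:e onto {1:c}
drop 3:e onto {2:e}
drop 4:a onto floor
drop 5:e onto {3:e}
drop 6:c onto {5:e}
ground layer = {0:e, 4:a}
drop-orders for the pieces not yet dropped (sum over which currently-grounded one goes next):
  1 to go: {4} 1  {6} 1
  2 to go: {4,6} 2  {5,6} 1
  3 to go: {3,5,6} 1  {4,5,6} 3
  4 to go: {2,3,5,6} 1  {3,4,5,6} 4
  5 to go: {1,2,3,5,6} 1  {2,3,4,5,6} 5
  if 0:e drops first: 6 orders
  if 4:a drops first: 1 orders
heap linearizations: 7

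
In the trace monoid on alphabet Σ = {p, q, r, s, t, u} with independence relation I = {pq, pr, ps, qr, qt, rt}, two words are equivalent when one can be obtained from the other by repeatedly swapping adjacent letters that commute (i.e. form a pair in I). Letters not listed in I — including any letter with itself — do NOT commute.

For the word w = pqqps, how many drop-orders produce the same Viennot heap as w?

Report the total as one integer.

10

piece 0:p — minimal
piece 1:q — minimal
piece 2:q rests on {1:q}
piece 3:p rests on {0:p}
piece 4:s rests on {2:q}
minimal pieces: {0:p, 1:q}
ways to finish when only these pieces remain (= sum over removing one remaining piece with nothing left below it):
  1 left: {3}→1  {4}→1
  2 left: {0,3}→1  {2,4}→1  {3,4}→2
  3 left: {0,3,4}→3  {1,2,4}→1  {2,3,4}→3
  placing 0:p first → 4 extensions
  placing 1:q first → 6 extensions
total linear extensions = 10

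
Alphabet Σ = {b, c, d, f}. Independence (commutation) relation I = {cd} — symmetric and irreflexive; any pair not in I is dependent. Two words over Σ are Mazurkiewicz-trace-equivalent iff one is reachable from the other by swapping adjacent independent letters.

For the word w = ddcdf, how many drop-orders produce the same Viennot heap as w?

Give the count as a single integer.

#0=d has no predecessor
#1=d depends on [0:d]
#2=c has no predecessor
#3=d depends on [1:d]
#4=f depends on [2:c, 3:d]
sources: [0:d, 2:c]
N(rest) = Σ N(rest − s) over sources s of rest; N(one piece) = 1:
  size 1 → [4]=1
  size 2 → [2,4]=1  [3,4]=1
  size 3 → [1,3,4]=1  [2,3,4]=2
  first=0(d) contributes 3
  first=2(c) contributes 1
|[w]| = 4

4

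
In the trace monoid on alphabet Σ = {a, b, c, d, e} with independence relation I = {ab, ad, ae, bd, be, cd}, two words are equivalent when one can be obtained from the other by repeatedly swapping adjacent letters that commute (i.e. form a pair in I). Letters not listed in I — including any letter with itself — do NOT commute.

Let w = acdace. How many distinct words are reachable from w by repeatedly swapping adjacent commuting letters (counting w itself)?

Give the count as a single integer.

5

drop 0:a onto floor
drop 1:c onto {0:a}
drop 2:d onto floor
drop 3:a onto {1:c}
drop 4:c onto {3:a}
drop 5:e onto {2:d, 4:c}
ground layer = {0:a, 2:d}
drop-orders for the pieces not yet dropped (sum over which currently-grounded one goes next):
  1 to go: {5} 1
  2 to go: {2,5} 1  {4,5} 1
  3 to go: {2,4,5} 2  {3,4,5} 1
  4 to go: {1,3,4,5} 1  {2,3,4,5} 3
  if 0:a drops first: 4 orders
  if 2:d drops first: 1 orders
heap linearizations: 5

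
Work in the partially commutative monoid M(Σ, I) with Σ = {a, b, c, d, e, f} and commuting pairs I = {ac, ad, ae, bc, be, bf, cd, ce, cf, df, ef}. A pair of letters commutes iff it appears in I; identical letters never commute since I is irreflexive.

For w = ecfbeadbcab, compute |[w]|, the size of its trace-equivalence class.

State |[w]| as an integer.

drop 0:e onto floor
drop 1:c onto floor
drop 2:f onto floor
drop 3:b onto floor
drop 4:e onto {0:e}
drop 5:a onto {2:f, 3:b}
drop 6:d onto {3:b, 4:e}
drop 7:b onto {5:a, 6:d}
drop 8:c onto {1:c}
drop 9:a onto {7:b}
drop 10:b onto {9:a}
ground layer = {0:e, 1:c, 2:f, 3:b}
drop-orders for the pieces not yet dropped (sum over which currently-grounded one goes next):
  1 to go: {8} 1  {10} 1
  2 to go: {1,8} 1  {8,10} 2  {9,10} 1
  3 to go: {1,8,10} 3  {7,9,10} 1  {8,9,10} 3
  4 to go: {1,8,9,10} 6  {5,7,9,10} 1  {6,7,9,10} 1  {7,8,9,10} 4
  5 to go: {1,7,8,9,10} 10  {2,5,7,9,10} 1  {4,6,7,9,10} 1  {5,6,7,9,10} 2  {5,7,8,9,10} 5  {6,7,8,9,10} 5
  6 to go: {0,4,6,7,9,10} 1  {1,5,7,8,9,10} 15  {1,6,7,8,9,10} 15  {2,5,6,7,9,10} 3  {2,5,7,8,9,10} 6  {3,5,6,7,9,10} 2  {4,5,6,7,9,10} 3  {4,6,7,8,9,10} 6  {5,6,7,8,9,10} 12
  7 to go: {0,4,5,6,7,9,10} 4  {0,4,6,7,8,9,10} 7  {1,2,5,7,8,9,10} 21  {1,4,6,7,8,9,10} 21  {1,5,6,7,8,9,10} 42  {2,3,5,6,7,9,10} 5  {2,4,5,6,7,9,10} 6  {2,5,6,7,8,9,10} 21  {3,4,5,6,7,9,10} 5  {3,5,6,7,8,9,10} 14  {4,5,6,7,8,9,10} 21
  8 to go: {0,1,4,6,7,8,9,10} 28  {0,2,4,5,6,7,9,10} 10  {0,3,4,5,6,7,9,10} 9  {0,4,5,6,7,8,9,10} 32  {1,2,5,6,7,8,9,10} 84  {1,3,5,6,7,8,9,10} 56  {1,4,5,6,7,8,9,10} 84  {2,3,4,5,6,7,9,10} 16  {2,3,5,6,7,8,9,10} 40  {2,4,5,6,7,8,9,10} 48  {3,4,5,6,7,8,9,10} 40
  9 to go: {0,1,4,5,6,7,8,9,10} 144  {0,2,3,4,5,6,7,9,10} 35  {0,2,4,5,6,7,8,9,10} 90  {0,3,4,5,6,7,8,9,10} 81  {1,2,3,5,6,7,8,9,10} 180  {1,2,4,5,6,7,8,9,10} 216  {1,3,4,5,6,7,8,9,10} 180  {2,3,4,5,6,7,8,9,10} 144
  if 0:e drops first: 720 orders
  if 1:c drops first: 350 orders
  if 2:f drops first: 405 orders
  if 3:b drops first: 450 orders
heap linearizations: 1925

1925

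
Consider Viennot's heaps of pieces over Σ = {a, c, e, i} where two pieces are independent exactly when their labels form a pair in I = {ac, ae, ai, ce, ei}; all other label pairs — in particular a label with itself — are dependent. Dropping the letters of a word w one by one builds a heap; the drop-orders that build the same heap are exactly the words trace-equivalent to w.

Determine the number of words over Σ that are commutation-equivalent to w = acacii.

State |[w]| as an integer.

15

0(a) covers ∅
1(c) covers ∅
2(a) covers 0:a
3(c) covers 1:c
4(i) covers 3:c
5(i) covers 4:i
floor of heap: 0:a, 1:c
completions by unplaced set U, small U first (add the entries for U minus each lowest piece of U):
  |U|=1: {2}:1  {5}:1
  |U|=2: {0,2}:1  {2,5}:2  {4,5}:1
  |U|=3: {0,2,5}:3  {2,4,5}:3  {3,4,5}:1
  |U|=4: {0,2,4,5}:6  {1,3,4,5}:1  {2,3,4,5}:4
  start at 0(a): 5
  start at 1(c): 10
sum over floor = 15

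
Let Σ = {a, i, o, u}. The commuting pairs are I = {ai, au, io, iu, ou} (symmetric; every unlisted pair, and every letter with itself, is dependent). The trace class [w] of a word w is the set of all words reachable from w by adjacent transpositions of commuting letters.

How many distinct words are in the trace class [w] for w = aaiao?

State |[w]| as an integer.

piece 0:a — minimal
piece 1:a rests on {0:a}
piece 2:i — minimal
piece 3:a rests on {1:a}
piece 4:o rests on {3:a}
minimal pieces: {0:a, 2:i}
ways to finish when only these pieces remain (= sum over removing one remaining piece with nothing left below it):
  1 left: {2}→1  {4}→1
  2 left: {2,4}→2  {3,4}→1
  3 left: {1,3,4}→1  {2,3,4}→3
  placing 0:a first → 4 extensions
  placing 2:i first → 1 extensions
total linear extensions = 5

5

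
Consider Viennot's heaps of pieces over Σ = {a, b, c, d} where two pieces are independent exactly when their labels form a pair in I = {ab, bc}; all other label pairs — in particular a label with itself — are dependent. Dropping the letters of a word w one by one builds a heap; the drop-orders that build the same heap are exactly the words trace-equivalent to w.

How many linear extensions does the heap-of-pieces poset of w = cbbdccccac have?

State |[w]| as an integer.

#0=c has no predecessor
#1=b has no predecessor
#2=b depends on [1:b]
#3=d depends on [0:c, 2:b]
#4=c depends on [3:d]
#5=c depends on [4:c]
#6=c depends on [5:c]
#7=c depends on [6:c]
#8=a depends on [7:c]
#9=c depends on [8:a]
sources: [0:c, 1:b]
N(rest) = Σ N(rest − s) over sources s of rest; N(one piece) = 1:
  size 1 → [9]=1
  size 2 → [8,9]=1
  size 3 → [7,8,9]=1
  size 4 → [6,7,8,9]=1
  size 5 → [5,6,7,8,9]=1
  size 6 → [4,5,6,7,8,9]=1
  size 7 → [3,4,5,6,7,8,9]=1
  size 8 → [0,3,4,5,6,7,8,9]=1  [2,3,4,5,6,7,8,9]=1
  first=0(c) contributes 1
  first=1(b) contributes 2
|[w]| = 3

3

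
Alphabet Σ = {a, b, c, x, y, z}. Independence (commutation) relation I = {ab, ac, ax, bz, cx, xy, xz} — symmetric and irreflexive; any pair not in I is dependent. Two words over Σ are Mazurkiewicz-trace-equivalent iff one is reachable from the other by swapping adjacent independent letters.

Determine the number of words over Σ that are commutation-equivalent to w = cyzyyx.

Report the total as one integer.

6

0(c) covers ∅
1(y) covers 0:c
2(z) covers 1:y
3(y) covers 2:z
4(y) covers 3:y
5(x) covers ∅
floor of heap: 0:c, 5:x
completions by unplaced set U, small U first (add the entries for U minus each lowest piece of U):
  |U|=1: {4}:1  {5}:1
  |U|=2: {3,4}:1  {4,5}:2
  |U|=3: {2,3,4}:1  {3,4,5}:3
  |U|=4: {1,2,3,4}:1  {2,3,4,5}:4
  start at 0(c): 5
  start at 5(x): 1
sum over floor = 6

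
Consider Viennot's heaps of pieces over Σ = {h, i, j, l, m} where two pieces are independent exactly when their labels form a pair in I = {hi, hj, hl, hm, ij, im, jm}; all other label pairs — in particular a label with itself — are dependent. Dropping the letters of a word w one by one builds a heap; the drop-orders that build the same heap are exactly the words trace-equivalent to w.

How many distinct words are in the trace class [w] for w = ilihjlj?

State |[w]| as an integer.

14

#0=i has no predecessor
#1=l depends on [0:i]
#2=i depends on [1:l]
#3=h has no predecessor
#4=j depends on [1:l]
#5=l depends on [2:i, 4:j]
#6=j depends on [5:l]
sources: [0:i, 3:h]
N(rest) = Σ N(rest − s) over sources s of rest; N(one piece) = 1:
  size 1 → [3]=1  [6]=1
  size 2 → [3,6]=2  [5,6]=1
  size 3 → [2,5,6]=1  [3,5,6]=3  [4,5,6]=1
  size 4 → [2,3,5,6]=4  [2,4,5,6]=2  [3,4,5,6]=4
  size 5 → [1,2,4,5,6]=2  [2,3,4,5,6]=10
  first=0(i) contributes 12
  first=3(h) contributes 2
|[w]| = 14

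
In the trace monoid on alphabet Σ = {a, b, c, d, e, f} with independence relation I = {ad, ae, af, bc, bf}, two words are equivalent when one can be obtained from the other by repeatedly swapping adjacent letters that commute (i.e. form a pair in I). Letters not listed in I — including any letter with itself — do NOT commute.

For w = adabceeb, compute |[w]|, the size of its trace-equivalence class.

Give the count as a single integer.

6

#0=a has no predecessor
#1=d has no predecessor
#2=a depends on [0:a]
#3=b depends on [1:d, 2:a]
#4=c depends on [1:d, 2:a]
#5=e depends on [3:b, 4:c]
#6=e depends on [5:e]
#7=b depends on [6:e]
sources: [0:a, 1:d]
N(rest) = Σ N(rest − s) over sources s of rest; N(one piece) = 1:
  size 1 → [7]=1
  size 2 → [6,7]=1
  size 3 → [5,6,7]=1
  size 4 → [3,5,6,7]=1  [4,5,6,7]=1
  size 5 → [3,4,5,6,7]=2
  size 6 → [1,3,4,5,6,7]=2  [2,3,4,5,6,7]=2
  first=0(a) contributes 4
  first=1(d) contributes 2
|[w]| = 6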